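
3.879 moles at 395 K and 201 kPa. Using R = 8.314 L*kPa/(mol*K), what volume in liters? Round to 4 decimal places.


PV = nRT, solve for V = nRT / P.
nRT = 3.879 * 8.314 * 395 = 12738.7524
V = 12738.7524 / 201
V = 63.37687761 L, rounded to 4 dp:

63.3769 L


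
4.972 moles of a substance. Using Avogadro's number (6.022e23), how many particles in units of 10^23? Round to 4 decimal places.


N = n * NA, then divide by 1e23 for the requested units.
N / 1e23 = n * 6.022
N / 1e23 = 4.972 * 6.022
N / 1e23 = 29.941384, rounded to 4 dp:

29.9414


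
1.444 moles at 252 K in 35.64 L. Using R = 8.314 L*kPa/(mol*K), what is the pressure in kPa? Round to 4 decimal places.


PV = nRT, solve for P = nRT / V.
nRT = 1.444 * 8.314 * 252 = 3025.3648
P = 3025.3648 / 35.64
P = 84.8867789 kPa, rounded to 4 dp:

84.8868 kPa


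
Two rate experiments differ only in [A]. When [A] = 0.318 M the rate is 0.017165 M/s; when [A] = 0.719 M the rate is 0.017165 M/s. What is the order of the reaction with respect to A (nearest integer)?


Rate is proportional to [A]^n, so rate2/rate1 = ([A]2/[A]1)^n. Take logs to solve for n.
rate2/rate1 = 0.017165 / 0.017165 = 1.0
[A]2/[A]1 = 0.719 / 0.318 = 2.261
n = ln(1.0) / ln(2.261) = 0.0
Nearest integer order:

0


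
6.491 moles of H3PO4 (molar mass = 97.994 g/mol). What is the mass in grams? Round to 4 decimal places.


mass = n * M
mass = 6.491 * 97.994
mass = 636.079054 g, rounded to 4 dp:

636.0791 g


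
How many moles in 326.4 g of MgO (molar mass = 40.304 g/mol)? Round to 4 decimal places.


n = mass / M
n = 326.4 / 40.304
n = 8.09845177 mol, rounded to 4 dp:

8.0985 mol


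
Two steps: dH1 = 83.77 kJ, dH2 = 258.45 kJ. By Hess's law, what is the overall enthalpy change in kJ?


Hess's law: enthalpy is a state function, so add the step enthalpies.
dH_total = dH1 + dH2 = 83.77 + (258.45)
dH_total = 342.22 kJ:

342.22 kJ


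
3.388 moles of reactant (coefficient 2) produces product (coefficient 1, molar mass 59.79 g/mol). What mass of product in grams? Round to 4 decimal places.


Use the coefficient ratio to convert reactant moles to product moles, then multiply by the product's molar mass.
moles_P = moles_R * (coeff_P / coeff_R) = 3.388 * (1/2) = 1.694
mass_P = moles_P * M_P = 1.694 * 59.79
mass_P = 101.28426 g, rounded to 4 dp:

101.2843 g


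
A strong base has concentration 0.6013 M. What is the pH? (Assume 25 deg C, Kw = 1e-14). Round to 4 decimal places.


A strong base dissociates completely, so [OH-] equals the given concentration.
pOH = -log10([OH-]) = -log10(0.6013) = 0.220909
pH = 14 - pOH = 14 - 0.220909
pH = 13.779091, rounded to 4 dp:

13.7791


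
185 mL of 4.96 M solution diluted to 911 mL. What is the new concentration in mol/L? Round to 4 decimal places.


Dilution: M1*V1 = M2*V2, solve for M2.
M2 = M1*V1 / V2
M2 = 4.96 * 185 / 911
M2 = 917.6 / 911
M2 = 1.00724479 mol/L, rounded to 4 dp:

1.0072 mol/L


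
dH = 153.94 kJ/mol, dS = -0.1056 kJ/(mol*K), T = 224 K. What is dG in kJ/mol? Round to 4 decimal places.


Gibbs: dG = dH - T*dS (consistent units, dS already in kJ/(mol*K)).
T*dS = 224 * -0.1056 = -23.6544
dG = 153.94 - (-23.6544)
dG = 177.5944 kJ/mol, rounded to 4 dp:

177.5944 kJ/mol


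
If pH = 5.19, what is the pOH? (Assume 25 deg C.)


At 25 deg C, pH + pOH = 14.
pOH = 14 - pH = 14 - 5.19
pOH = 8.81:

8.81


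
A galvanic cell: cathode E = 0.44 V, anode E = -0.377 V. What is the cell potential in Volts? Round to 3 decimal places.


Standard cell potential: E_cell = E_cathode - E_anode.
E_cell = 0.44 - (-0.377)
E_cell = 0.817 V, rounded to 3 dp:

0.817 V


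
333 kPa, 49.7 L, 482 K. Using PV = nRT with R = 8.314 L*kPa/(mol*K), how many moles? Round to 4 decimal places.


PV = nRT, solve for n = PV / (RT).
PV = 333 * 49.7 = 16550.1
RT = 8.314 * 482 = 4007.348
n = 16550.1 / 4007.348
n = 4.1299383 mol, rounded to 4 dp:

4.1299 mol


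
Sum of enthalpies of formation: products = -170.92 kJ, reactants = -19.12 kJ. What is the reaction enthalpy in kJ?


dH_rxn = sum(dH_f products) - sum(dH_f reactants)
dH_rxn = -170.92 - (-19.12)
dH_rxn = -151.8 kJ:

-151.80 kJ


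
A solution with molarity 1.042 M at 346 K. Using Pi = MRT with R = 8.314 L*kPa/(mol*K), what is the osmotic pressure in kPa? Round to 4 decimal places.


Osmotic pressure (van't Hoff): Pi = M*R*T.
RT = 8.314 * 346 = 2876.644
Pi = 1.042 * 2876.644
Pi = 2997.463048 kPa, rounded to 4 dp:

2997.4630 kPa


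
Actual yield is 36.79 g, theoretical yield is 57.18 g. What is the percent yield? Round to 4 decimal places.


% yield = 100 * actual / theoretical
% yield = 100 * 36.79 / 57.18
% yield = 64.34067856 %, rounded to 4 dp:

64.3407 %


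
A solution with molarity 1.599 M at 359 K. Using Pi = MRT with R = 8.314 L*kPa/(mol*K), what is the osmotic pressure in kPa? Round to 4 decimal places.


Osmotic pressure (van't Hoff): Pi = M*R*T.
RT = 8.314 * 359 = 2984.726
Pi = 1.599 * 2984.726
Pi = 4772.576874 kPa, rounded to 4 dp:

4772.5769 kPa


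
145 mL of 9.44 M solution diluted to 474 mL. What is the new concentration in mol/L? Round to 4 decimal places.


Dilution: M1*V1 = M2*V2, solve for M2.
M2 = M1*V1 / V2
M2 = 9.44 * 145 / 474
M2 = 1368.8 / 474
M2 = 2.88776371 mol/L, rounded to 4 dp:

2.8878 mol/L


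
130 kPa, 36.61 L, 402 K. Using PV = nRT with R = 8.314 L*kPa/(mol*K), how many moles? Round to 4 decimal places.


PV = nRT, solve for n = PV / (RT).
PV = 130 * 36.61 = 4759.3
RT = 8.314 * 402 = 3342.228
n = 4759.3 / 3342.228
n = 1.42399022 mol, rounded to 4 dp:

1.4240 mol


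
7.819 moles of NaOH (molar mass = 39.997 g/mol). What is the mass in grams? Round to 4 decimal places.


mass = n * M
mass = 7.819 * 39.997
mass = 312.736543 g, rounded to 4 dp:

312.7365 g


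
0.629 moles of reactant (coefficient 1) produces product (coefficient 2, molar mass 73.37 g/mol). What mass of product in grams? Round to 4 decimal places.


Use the coefficient ratio to convert reactant moles to product moles, then multiply by the product's molar mass.
moles_P = moles_R * (coeff_P / coeff_R) = 0.629 * (2/1) = 1.258
mass_P = moles_P * M_P = 1.258 * 73.37
mass_P = 92.29946 g, rounded to 4 dp:

92.2995 g


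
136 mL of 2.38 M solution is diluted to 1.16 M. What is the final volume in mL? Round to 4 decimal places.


Dilution: M1*V1 = M2*V2, solve for V2.
V2 = M1*V1 / M2
V2 = 2.38 * 136 / 1.16
V2 = 323.68 / 1.16
V2 = 279.03448276 mL, rounded to 4 dp:

279.0345 mL


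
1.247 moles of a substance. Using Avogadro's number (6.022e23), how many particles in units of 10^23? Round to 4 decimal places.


N = n * NA, then divide by 1e23 for the requested units.
N / 1e23 = n * 6.022
N / 1e23 = 1.247 * 6.022
N / 1e23 = 7.509434, rounded to 4 dp:

7.5094


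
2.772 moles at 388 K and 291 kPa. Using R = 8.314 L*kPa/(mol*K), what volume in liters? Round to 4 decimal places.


PV = nRT, solve for V = nRT / P.
nRT = 2.772 * 8.314 * 388 = 8942.0063
V = 8942.0063 / 291
V = 30.72854399 L, rounded to 4 dp:

30.7285 L


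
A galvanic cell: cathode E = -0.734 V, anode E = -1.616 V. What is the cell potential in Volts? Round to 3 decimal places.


Standard cell potential: E_cell = E_cathode - E_anode.
E_cell = -0.734 - (-1.616)
E_cell = 0.882 V, rounded to 3 dp:

0.882 V


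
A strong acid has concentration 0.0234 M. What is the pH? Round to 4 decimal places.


A strong acid dissociates completely, so [H+] equals the given concentration.
pH = -log10([H+]) = -log10(0.0234)
pH = 1.63078414, rounded to 4 dp:

1.6308


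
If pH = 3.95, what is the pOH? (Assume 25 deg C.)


At 25 deg C, pH + pOH = 14.
pOH = 14 - pH = 14 - 3.95
pOH = 10.05:

10.05


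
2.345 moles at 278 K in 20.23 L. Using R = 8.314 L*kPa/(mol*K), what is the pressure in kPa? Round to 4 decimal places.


PV = nRT, solve for P = nRT / V.
nRT = 2.345 * 8.314 * 278 = 5419.9797
P = 5419.9797 / 20.23
P = 267.91792882 kPa, rounded to 4 dp:

267.9179 kPa


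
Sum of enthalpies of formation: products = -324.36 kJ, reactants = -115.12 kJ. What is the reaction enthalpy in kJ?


dH_rxn = sum(dH_f products) - sum(dH_f reactants)
dH_rxn = -324.36 - (-115.12)
dH_rxn = -209.24 kJ:

-209.24 kJ


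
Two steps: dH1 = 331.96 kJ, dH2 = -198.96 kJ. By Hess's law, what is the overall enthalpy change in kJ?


Hess's law: enthalpy is a state function, so add the step enthalpies.
dH_total = dH1 + dH2 = 331.96 + (-198.96)
dH_total = 133.0 kJ:

133.00 kJ


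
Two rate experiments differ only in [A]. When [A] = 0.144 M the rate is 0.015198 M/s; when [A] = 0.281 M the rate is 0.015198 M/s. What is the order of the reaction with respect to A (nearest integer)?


Rate is proportional to [A]^n, so rate2/rate1 = ([A]2/[A]1)^n. Take logs to solve for n.
rate2/rate1 = 0.015198 / 0.015198 = 1.0
[A]2/[A]1 = 0.281 / 0.144 = 1.9514
n = ln(1.0) / ln(1.9514) = 0.0
Nearest integer order:

0


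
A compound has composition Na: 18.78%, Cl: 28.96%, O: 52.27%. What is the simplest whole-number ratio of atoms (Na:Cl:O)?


Assume 100 g of compound, divide each mass% by atomic mass to get moles, then normalize by the smallest to get a raw atom ratio.
Moles per 100 g: Na: 18.78/22.99 = 0.8169, Cl: 28.96/35.453 = 0.8169, O: 52.27/15.999 = 3.2671
Raw ratio (divide by min = 0.8169): Na: 1.0, Cl: 1.0, O: 4.0
Multiply by 1 to clear fractions: Na: 1.0 ~= 1, Cl: 1.0 ~= 1, O: 4.0 ~= 4
Reduce by GCD to get the simplest whole-number ratio:

1:1:4


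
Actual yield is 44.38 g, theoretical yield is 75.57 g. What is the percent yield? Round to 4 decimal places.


% yield = 100 * actual / theoretical
% yield = 100 * 44.38 / 75.57
% yield = 58.72700807 %, rounded to 4 dp:

58.7270 %


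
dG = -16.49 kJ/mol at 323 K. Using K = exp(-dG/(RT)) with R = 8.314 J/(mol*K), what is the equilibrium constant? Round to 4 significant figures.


dG is in kJ/mol; multiply by 1000 to match R in J/(mol*K).
RT = 8.314 * 323 = 2685.422 J/mol
exponent = -dG*1000 / (RT) = -(-16.49*1000) / 2685.422 = 6.14056189
K = exp(6.14056189)
K = 464.31439, rounded to 4 significant figures:

464.3


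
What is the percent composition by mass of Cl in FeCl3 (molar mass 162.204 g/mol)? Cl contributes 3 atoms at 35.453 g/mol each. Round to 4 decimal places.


pct = 100 * (n_elem * M_elem) / M_total
mass_contribution = 3 * 35.453 = 106.359 g/mol
pct = 100 * 106.359 / 162.204
pct = 65.57113265 %, rounded to 4 dp:

65.5711 %


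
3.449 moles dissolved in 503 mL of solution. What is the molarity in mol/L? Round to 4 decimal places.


Convert volume to liters: V_L = V_mL / 1000.
V_L = 503 / 1000 = 0.503 L
M = n / V_L = 3.449 / 0.503
M = 6.85685885 mol/L, rounded to 4 dp:

6.8569 mol/L


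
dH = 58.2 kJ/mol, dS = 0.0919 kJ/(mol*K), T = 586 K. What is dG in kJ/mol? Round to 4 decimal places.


Gibbs: dG = dH - T*dS (consistent units, dS already in kJ/(mol*K)).
T*dS = 586 * 0.0919 = 53.8534
dG = 58.2 - (53.8534)
dG = 4.3466 kJ/mol, rounded to 4 dp:

4.3466 kJ/mol


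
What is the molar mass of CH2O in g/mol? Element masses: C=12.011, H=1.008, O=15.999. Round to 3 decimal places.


M = sum(count * atomic_mass) over atoms.
M = 1*12.011 + 2*1.008 + 1*15.999
M = 12.011 + 2.016 + 15.999
M = 30.026 g/mol, rounded to 3 dp:

30.026 g/mol


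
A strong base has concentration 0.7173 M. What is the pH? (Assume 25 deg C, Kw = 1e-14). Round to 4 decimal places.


A strong base dissociates completely, so [OH-] equals the given concentration.
pOH = -log10([OH-]) = -log10(0.7173) = 0.144299
pH = 14 - pOH = 14 - 0.144299
pH = 13.855701, rounded to 4 dp:

13.8557


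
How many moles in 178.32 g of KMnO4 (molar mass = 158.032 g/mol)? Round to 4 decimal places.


n = mass / M
n = 178.32 / 158.032
n = 1.12837906 mol, rounded to 4 dp:

1.1284 mol


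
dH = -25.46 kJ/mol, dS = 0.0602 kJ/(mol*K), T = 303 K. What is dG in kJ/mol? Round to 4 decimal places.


Gibbs: dG = dH - T*dS (consistent units, dS already in kJ/(mol*K)).
T*dS = 303 * 0.0602 = 18.2406
dG = -25.46 - (18.2406)
dG = -43.7006 kJ/mol, rounded to 4 dp:

-43.7006 kJ/mol


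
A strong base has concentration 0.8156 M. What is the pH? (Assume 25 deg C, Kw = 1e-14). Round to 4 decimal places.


A strong base dissociates completely, so [OH-] equals the given concentration.
pOH = -log10([OH-]) = -log10(0.8156) = 0.088523
pH = 14 - pOH = 14 - 0.088523
pH = 13.911477, rounded to 4 dp:

13.9115


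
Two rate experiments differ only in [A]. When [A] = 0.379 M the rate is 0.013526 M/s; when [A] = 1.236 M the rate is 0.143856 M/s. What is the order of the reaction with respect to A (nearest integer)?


Rate is proportional to [A]^n, so rate2/rate1 = ([A]2/[A]1)^n. Take logs to solve for n.
rate2/rate1 = 0.143856 / 0.013526 = 10.6355
[A]2/[A]1 = 1.236 / 0.379 = 3.2612
n = ln(10.6355) / ln(3.2612) = 2.0
Nearest integer order:

2


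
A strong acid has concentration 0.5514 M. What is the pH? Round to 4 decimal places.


A strong acid dissociates completely, so [H+] equals the given concentration.
pH = -log10([H+]) = -log10(0.5514)
pH = 0.25853324, rounded to 4 dp:

0.2585


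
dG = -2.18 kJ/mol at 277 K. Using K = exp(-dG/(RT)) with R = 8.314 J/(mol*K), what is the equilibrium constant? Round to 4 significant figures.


dG is in kJ/mol; multiply by 1000 to match R in J/(mol*K).
RT = 8.314 * 277 = 2302.978 J/mol
exponent = -dG*1000 / (RT) = -(-2.18*1000) / 2302.978 = 0.94660045
K = exp(0.94660045)
K = 2.5769343, rounded to 4 significant figures:

2.577


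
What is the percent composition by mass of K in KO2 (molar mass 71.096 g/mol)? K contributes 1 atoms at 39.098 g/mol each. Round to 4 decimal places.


pct = 100 * (n_elem * M_elem) / M_total
mass_contribution = 1 * 39.098 = 39.098 g/mol
pct = 100 * 39.098 / 71.096
pct = 54.99324857 %, rounded to 4 dp:

54.9932 %


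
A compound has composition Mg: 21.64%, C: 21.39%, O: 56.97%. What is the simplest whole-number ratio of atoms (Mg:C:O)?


Assume 100 g of compound, divide each mass% by atomic mass to get moles, then normalize by the smallest to get a raw atom ratio.
Moles per 100 g: Mg: 21.64/24.305 = 0.8904, C: 21.39/12.011 = 1.7809, O: 56.97/15.999 = 3.5608
Raw ratio (divide by min = 0.8904): Mg: 1.0, C: 2.0, O: 3.999
Multiply by 1 to clear fractions: Mg: 1.0 ~= 1, C: 2.0 ~= 2, O: 3.999 ~= 4
Reduce by GCD to get the simplest whole-number ratio:

1:2:4


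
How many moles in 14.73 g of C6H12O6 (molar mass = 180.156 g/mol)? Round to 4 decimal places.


n = mass / M
n = 14.73 / 180.156
n = 0.08176247 mol, rounded to 4 dp:

0.0818 mol


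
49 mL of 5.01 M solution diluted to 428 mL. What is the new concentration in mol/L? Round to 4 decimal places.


Dilution: M1*V1 = M2*V2, solve for M2.
M2 = M1*V1 / V2
M2 = 5.01 * 49 / 428
M2 = 245.49 / 428
M2 = 0.57357477 mol/L, rounded to 4 dp:

0.5736 mol/L


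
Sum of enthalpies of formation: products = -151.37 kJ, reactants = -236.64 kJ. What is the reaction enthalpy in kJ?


dH_rxn = sum(dH_f products) - sum(dH_f reactants)
dH_rxn = -151.37 - (-236.64)
dH_rxn = 85.27 kJ:

85.27 kJ


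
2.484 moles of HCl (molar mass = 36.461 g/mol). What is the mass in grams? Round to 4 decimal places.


mass = n * M
mass = 2.484 * 36.461
mass = 90.569124 g, rounded to 4 dp:

90.5691 g


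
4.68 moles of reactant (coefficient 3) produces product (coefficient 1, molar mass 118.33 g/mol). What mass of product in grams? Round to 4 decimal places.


Use the coefficient ratio to convert reactant moles to product moles, then multiply by the product's molar mass.
moles_P = moles_R * (coeff_P / coeff_R) = 4.68 * (1/3) = 1.56
mass_P = moles_P * M_P = 1.56 * 118.33
mass_P = 184.5948 g, rounded to 4 dp:

184.5948 g


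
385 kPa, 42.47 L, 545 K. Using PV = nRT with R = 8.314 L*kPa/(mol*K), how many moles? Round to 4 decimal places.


PV = nRT, solve for n = PV / (RT).
PV = 385 * 42.47 = 16350.95
RT = 8.314 * 545 = 4531.13
n = 16350.95 / 4531.13
n = 3.60858108 mol, rounded to 4 dp:

3.6086 mol


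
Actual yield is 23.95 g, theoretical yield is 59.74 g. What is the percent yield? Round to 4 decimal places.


% yield = 100 * actual / theoretical
% yield = 100 * 23.95 / 59.74
% yield = 40.0903917 %, rounded to 4 dp:

40.0904 %


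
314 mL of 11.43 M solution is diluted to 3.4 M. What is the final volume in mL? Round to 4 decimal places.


Dilution: M1*V1 = M2*V2, solve for V2.
V2 = M1*V1 / M2
V2 = 11.43 * 314 / 3.4
V2 = 3589.02 / 3.4
V2 = 1055.59411765 mL, rounded to 4 dp:

1055.5941 mL


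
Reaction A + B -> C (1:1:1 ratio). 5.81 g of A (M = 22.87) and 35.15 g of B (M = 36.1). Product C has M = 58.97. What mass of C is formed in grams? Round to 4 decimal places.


Find moles of each reactant; the smaller value is the limiting reagent in a 1:1:1 reaction, so moles_C equals moles of the limiter.
n_A = mass_A / M_A = 5.81 / 22.87 = 0.254045 mol
n_B = mass_B / M_B = 35.15 / 36.1 = 0.973684 mol
Limiting reagent: A (smaller), n_limiting = 0.254045 mol
mass_C = n_limiting * M_C = 0.254045 * 58.97
mass_C = 14.98103365 g, rounded to 4 dp:

14.9810 g


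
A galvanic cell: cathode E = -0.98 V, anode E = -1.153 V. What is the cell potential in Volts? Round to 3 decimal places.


Standard cell potential: E_cell = E_cathode - E_anode.
E_cell = -0.98 - (-1.153)
E_cell = 0.173 V, rounded to 3 dp:

0.173 V


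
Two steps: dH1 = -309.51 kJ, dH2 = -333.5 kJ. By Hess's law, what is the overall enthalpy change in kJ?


Hess's law: enthalpy is a state function, so add the step enthalpies.
dH_total = dH1 + dH2 = -309.51 + (-333.5)
dH_total = -643.01 kJ:

-643.01 kJ


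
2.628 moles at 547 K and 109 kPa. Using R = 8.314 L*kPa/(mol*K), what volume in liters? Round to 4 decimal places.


PV = nRT, solve for V = nRT / P.
nRT = 2.628 * 8.314 * 547 = 11951.508
V = 11951.508 / 109
V = 109.64686239 L, rounded to 4 dp:

109.6469 L


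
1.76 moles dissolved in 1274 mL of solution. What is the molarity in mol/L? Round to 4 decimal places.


Convert volume to liters: V_L = V_mL / 1000.
V_L = 1274 / 1000 = 1.274 L
M = n / V_L = 1.76 / 1.274
M = 1.38147567 mol/L, rounded to 4 dp:

1.3815 mol/L


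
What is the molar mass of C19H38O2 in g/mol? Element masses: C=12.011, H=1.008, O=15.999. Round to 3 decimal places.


M = sum(count * atomic_mass) over atoms.
M = 19*12.011 + 38*1.008 + 2*15.999
M = 228.209 + 38.304 + 31.998
M = 298.511 g/mol, rounded to 3 dp:

298.511 g/mol


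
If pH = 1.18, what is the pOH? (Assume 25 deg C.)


At 25 deg C, pH + pOH = 14.
pOH = 14 - pH = 14 - 1.18
pOH = 12.82:

12.82


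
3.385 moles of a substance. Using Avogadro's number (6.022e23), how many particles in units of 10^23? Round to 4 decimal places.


N = n * NA, then divide by 1e23 for the requested units.
N / 1e23 = n * 6.022
N / 1e23 = 3.385 * 6.022
N / 1e23 = 20.38447, rounded to 4 dp:

20.3845


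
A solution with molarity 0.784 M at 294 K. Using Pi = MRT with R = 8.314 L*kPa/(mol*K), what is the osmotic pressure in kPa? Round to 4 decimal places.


Osmotic pressure (van't Hoff): Pi = M*R*T.
RT = 8.314 * 294 = 2444.316
Pi = 0.784 * 2444.316
Pi = 1916.343744 kPa, rounded to 4 dp:

1916.3437 kPa


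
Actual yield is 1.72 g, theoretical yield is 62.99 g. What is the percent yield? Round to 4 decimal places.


% yield = 100 * actual / theoretical
% yield = 100 * 1.72 / 62.99
% yield = 2.73059216 %, rounded to 4 dp:

2.7306 %


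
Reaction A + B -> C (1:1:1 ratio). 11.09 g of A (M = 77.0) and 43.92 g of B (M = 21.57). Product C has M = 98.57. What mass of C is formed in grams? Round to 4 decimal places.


Find moles of each reactant; the smaller value is the limiting reagent in a 1:1:1 reaction, so moles_C equals moles of the limiter.
n_A = mass_A / M_A = 11.09 / 77.0 = 0.144026 mol
n_B = mass_B / M_B = 43.92 / 21.57 = 2.036161 mol
Limiting reagent: A (smaller), n_limiting = 0.144026 mol
mass_C = n_limiting * M_C = 0.144026 * 98.57
mass_C = 14.19664282 g, rounded to 4 dp:

14.1966 g


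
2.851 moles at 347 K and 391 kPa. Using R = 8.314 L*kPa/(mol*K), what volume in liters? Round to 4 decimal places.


PV = nRT, solve for V = nRT / P.
nRT = 2.851 * 8.314 * 347 = 8225.0153
V = 8225.0153 / 391
V = 21.03584476 L, rounded to 4 dp:

21.0358 L


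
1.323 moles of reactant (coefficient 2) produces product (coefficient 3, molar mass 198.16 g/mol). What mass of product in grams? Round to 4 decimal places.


Use the coefficient ratio to convert reactant moles to product moles, then multiply by the product's molar mass.
moles_P = moles_R * (coeff_P / coeff_R) = 1.323 * (3/2) = 1.9845
mass_P = moles_P * M_P = 1.9845 * 198.16
mass_P = 393.24852 g, rounded to 4 dp:

393.2485 g


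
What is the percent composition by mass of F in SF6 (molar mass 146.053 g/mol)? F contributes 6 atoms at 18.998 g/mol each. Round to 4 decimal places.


pct = 100 * (n_elem * M_elem) / M_total
mass_contribution = 6 * 18.998 = 113.988 g/mol
pct = 100 * 113.988 / 146.053
pct = 78.04564097 %, rounded to 4 dp:

78.0456 %


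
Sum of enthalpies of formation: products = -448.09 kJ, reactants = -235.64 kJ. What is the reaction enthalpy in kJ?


dH_rxn = sum(dH_f products) - sum(dH_f reactants)
dH_rxn = -448.09 - (-235.64)
dH_rxn = -212.45 kJ:

-212.45 kJ


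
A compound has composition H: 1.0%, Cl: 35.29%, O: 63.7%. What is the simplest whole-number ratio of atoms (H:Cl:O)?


Assume 100 g of compound, divide each mass% by atomic mass to get moles, then normalize by the smallest to get a raw atom ratio.
Moles per 100 g: H: 1.0/1.008 = 0.9921, Cl: 35.29/35.453 = 0.9954, O: 63.7/15.999 = 3.9815
Raw ratio (divide by min = 0.9921): H: 1.0, Cl: 1.003, O: 4.013
Multiply by 1 to clear fractions: H: 1.0 ~= 1, Cl: 1.003 ~= 1, O: 4.013 ~= 4
Reduce by GCD to get the simplest whole-number ratio:

1:1:4


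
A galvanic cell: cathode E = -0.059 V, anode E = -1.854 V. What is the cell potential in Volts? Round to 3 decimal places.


Standard cell potential: E_cell = E_cathode - E_anode.
E_cell = -0.059 - (-1.854)
E_cell = 1.795 V, rounded to 3 dp:

1.795 V


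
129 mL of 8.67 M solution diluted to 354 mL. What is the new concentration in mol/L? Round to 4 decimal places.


Dilution: M1*V1 = M2*V2, solve for M2.
M2 = M1*V1 / V2
M2 = 8.67 * 129 / 354
M2 = 1118.43 / 354
M2 = 3.15940678 mol/L, rounded to 4 dp:

3.1594 mol/L


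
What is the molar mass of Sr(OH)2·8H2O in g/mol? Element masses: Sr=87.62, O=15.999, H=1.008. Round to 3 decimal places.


M = sum(count * atomic_mass) over atoms.
M = 1*87.62 + 10*15.999 + 18*1.008
M = 87.62 + 159.99 + 18.144
M = 265.754 g/mol, rounded to 3 dp:

265.754 g/mol


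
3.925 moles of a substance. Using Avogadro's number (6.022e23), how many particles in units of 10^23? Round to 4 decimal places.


N = n * NA, then divide by 1e23 for the requested units.
N / 1e23 = n * 6.022
N / 1e23 = 3.925 * 6.022
N / 1e23 = 23.63635, rounded to 4 dp:

23.6364


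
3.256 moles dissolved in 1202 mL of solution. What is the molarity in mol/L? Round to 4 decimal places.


Convert volume to liters: V_L = V_mL / 1000.
V_L = 1202 / 1000 = 1.202 L
M = n / V_L = 3.256 / 1.202
M = 2.70881864 mol/L, rounded to 4 dp:

2.7088 mol/L


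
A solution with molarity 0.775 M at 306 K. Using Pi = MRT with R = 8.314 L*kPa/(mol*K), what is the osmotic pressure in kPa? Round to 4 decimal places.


Osmotic pressure (van't Hoff): Pi = M*R*T.
RT = 8.314 * 306 = 2544.084
Pi = 0.775 * 2544.084
Pi = 1971.6651 kPa, rounded to 4 dp:

1971.6651 kPa


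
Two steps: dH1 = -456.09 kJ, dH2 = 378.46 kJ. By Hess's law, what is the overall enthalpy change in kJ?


Hess's law: enthalpy is a state function, so add the step enthalpies.
dH_total = dH1 + dH2 = -456.09 + (378.46)
dH_total = -77.63 kJ:

-77.63 kJ


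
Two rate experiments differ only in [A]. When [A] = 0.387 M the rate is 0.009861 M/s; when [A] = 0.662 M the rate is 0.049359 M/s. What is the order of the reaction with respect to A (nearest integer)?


Rate is proportional to [A]^n, so rate2/rate1 = ([A]2/[A]1)^n. Take logs to solve for n.
rate2/rate1 = 0.049359 / 0.009861 = 5.0055
[A]2/[A]1 = 0.662 / 0.387 = 1.7106
n = ln(5.0055) / ln(1.7106) = 3.0
Nearest integer order:

3


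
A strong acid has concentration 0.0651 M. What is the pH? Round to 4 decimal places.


A strong acid dissociates completely, so [H+] equals the given concentration.
pH = -log10([H+]) = -log10(0.0651)
pH = 1.18641901, rounded to 4 dp:

1.1864


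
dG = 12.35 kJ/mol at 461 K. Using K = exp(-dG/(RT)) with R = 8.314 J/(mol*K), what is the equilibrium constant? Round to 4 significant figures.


dG is in kJ/mol; multiply by 1000 to match R in J/(mol*K).
RT = 8.314 * 461 = 3832.754 J/mol
exponent = -dG*1000 / (RT) = -(12.35*1000) / 3832.754 = -3.22222611
K = exp(-3.22222611)
K = 0.039866213, rounded to 4 significant figures:

0.03987


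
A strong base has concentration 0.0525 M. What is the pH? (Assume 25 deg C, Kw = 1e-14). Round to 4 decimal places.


A strong base dissociates completely, so [OH-] equals the given concentration.
pOH = -log10([OH-]) = -log10(0.0525) = 1.279841
pH = 14 - pOH = 14 - 1.279841
pH = 12.720159, rounded to 4 dp:

12.7202


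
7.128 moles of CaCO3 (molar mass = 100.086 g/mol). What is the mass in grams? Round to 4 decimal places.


mass = n * M
mass = 7.128 * 100.086
mass = 713.413008 g, rounded to 4 dp:

713.4130 g


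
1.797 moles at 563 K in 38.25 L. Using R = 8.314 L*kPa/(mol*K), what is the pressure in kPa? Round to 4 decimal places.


PV = nRT, solve for P = nRT / V.
nRT = 1.797 * 8.314 * 563 = 8411.3653
P = 8411.3653 / 38.25
P = 219.90497516 kPa, rounded to 4 dp:

219.9050 kPa


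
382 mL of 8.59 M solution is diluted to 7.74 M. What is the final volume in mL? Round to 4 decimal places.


Dilution: M1*V1 = M2*V2, solve for V2.
V2 = M1*V1 / M2
V2 = 8.59 * 382 / 7.74
V2 = 3281.38 / 7.74
V2 = 423.95090439 mL, rounded to 4 dp:

423.9509 mL


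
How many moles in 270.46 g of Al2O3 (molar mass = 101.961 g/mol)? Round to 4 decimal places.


n = mass / M
n = 270.46 / 101.961
n = 2.65258285 mol, rounded to 4 dp:

2.6526 mol


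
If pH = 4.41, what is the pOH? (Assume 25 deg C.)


At 25 deg C, pH + pOH = 14.
pOH = 14 - pH = 14 - 4.41
pOH = 9.59:

9.59


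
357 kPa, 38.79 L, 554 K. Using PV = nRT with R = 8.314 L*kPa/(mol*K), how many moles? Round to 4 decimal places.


PV = nRT, solve for n = PV / (RT).
PV = 357 * 38.79 = 13848.03
RT = 8.314 * 554 = 4605.956
n = 13848.03 / 4605.956
n = 3.00654848 mol, rounded to 4 dp:

3.0065 mol


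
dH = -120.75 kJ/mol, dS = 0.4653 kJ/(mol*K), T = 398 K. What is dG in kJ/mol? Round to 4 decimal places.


Gibbs: dG = dH - T*dS (consistent units, dS already in kJ/(mol*K)).
T*dS = 398 * 0.4653 = 185.1894
dG = -120.75 - (185.1894)
dG = -305.9394 kJ/mol, rounded to 4 dp:

-305.9394 kJ/mol


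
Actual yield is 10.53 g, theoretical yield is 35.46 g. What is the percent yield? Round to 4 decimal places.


% yield = 100 * actual / theoretical
% yield = 100 * 10.53 / 35.46
% yield = 29.69543147 %, rounded to 4 dp:

29.6954 %


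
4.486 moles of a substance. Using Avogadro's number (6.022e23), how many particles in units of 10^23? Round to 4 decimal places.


N = n * NA, then divide by 1e23 for the requested units.
N / 1e23 = n * 6.022
N / 1e23 = 4.486 * 6.022
N / 1e23 = 27.014692, rounded to 4 dp:

27.0147


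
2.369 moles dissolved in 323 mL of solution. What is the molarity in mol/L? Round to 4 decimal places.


Convert volume to liters: V_L = V_mL / 1000.
V_L = 323 / 1000 = 0.323 L
M = n / V_L = 2.369 / 0.323
M = 7.33436533 mol/L, rounded to 4 dp:

7.3344 mol/L


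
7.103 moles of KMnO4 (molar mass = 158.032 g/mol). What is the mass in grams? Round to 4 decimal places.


mass = n * M
mass = 7.103 * 158.032
mass = 1122.501296 g, rounded to 4 dp:

1122.5013 g


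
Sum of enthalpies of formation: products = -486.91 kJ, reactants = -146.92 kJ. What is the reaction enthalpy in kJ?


dH_rxn = sum(dH_f products) - sum(dH_f reactants)
dH_rxn = -486.91 - (-146.92)
dH_rxn = -339.99 kJ:

-339.99 kJ


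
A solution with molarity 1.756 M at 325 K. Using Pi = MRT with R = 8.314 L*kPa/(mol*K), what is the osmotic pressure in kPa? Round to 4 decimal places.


Osmotic pressure (van't Hoff): Pi = M*R*T.
RT = 8.314 * 325 = 2702.05
Pi = 1.756 * 2702.05
Pi = 4744.7998 kPa, rounded to 4 dp:

4744.7998 kPa


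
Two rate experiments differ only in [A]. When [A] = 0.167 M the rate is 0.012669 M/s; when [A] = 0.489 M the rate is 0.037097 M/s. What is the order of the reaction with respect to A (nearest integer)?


Rate is proportional to [A]^n, so rate2/rate1 = ([A]2/[A]1)^n. Take logs to solve for n.
rate2/rate1 = 0.037097 / 0.012669 = 2.9282
[A]2/[A]1 = 0.489 / 0.167 = 2.9281
n = ln(2.9282) / ln(2.9281) = 1.0
Nearest integer order:

1


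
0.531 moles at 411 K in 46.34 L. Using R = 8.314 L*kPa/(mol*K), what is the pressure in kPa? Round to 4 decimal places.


PV = nRT, solve for P = nRT / V.
nRT = 0.531 * 8.314 * 411 = 1814.4557
P = 1814.4557 / 46.34
P = 39.15528054 kPa, rounded to 4 dp:

39.1553 kPa


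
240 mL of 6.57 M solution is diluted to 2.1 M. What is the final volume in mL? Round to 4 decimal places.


Dilution: M1*V1 = M2*V2, solve for V2.
V2 = M1*V1 / M2
V2 = 6.57 * 240 / 2.1
V2 = 1576.8 / 2.1
V2 = 750.85714286 mL, rounded to 4 dp:

750.8571 mL


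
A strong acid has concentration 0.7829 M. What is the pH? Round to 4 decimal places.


A strong acid dissociates completely, so [H+] equals the given concentration.
pH = -log10([H+]) = -log10(0.7829)
pH = 0.10629371, rounded to 4 dp:

0.1063


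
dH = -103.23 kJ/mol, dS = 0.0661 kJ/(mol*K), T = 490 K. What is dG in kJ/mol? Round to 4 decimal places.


Gibbs: dG = dH - T*dS (consistent units, dS already in kJ/(mol*K)).
T*dS = 490 * 0.0661 = 32.389
dG = -103.23 - (32.389)
dG = -135.619 kJ/mol, rounded to 4 dp:

-135.6190 kJ/mol


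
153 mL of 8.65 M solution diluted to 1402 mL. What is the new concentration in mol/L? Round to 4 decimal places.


Dilution: M1*V1 = M2*V2, solve for M2.
M2 = M1*V1 / V2
M2 = 8.65 * 153 / 1402
M2 = 1323.45 / 1402
M2 = 0.9439729 mol/L, rounded to 4 dp:

0.9440 mol/L


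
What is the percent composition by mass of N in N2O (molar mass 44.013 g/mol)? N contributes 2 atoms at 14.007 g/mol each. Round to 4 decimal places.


pct = 100 * (n_elem * M_elem) / M_total
mass_contribution = 2 * 14.007 = 28.014 g/mol
pct = 100 * 28.014 / 44.013
pct = 63.64937632 %, rounded to 4 dp:

63.6494 %


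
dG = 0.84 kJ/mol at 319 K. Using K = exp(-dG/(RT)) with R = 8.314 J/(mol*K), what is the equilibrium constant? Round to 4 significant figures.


dG is in kJ/mol; multiply by 1000 to match R in J/(mol*K).
RT = 8.314 * 319 = 2652.166 J/mol
exponent = -dG*1000 / (RT) = -(0.84*1000) / 2652.166 = -0.31672226
K = exp(-0.31672226)
K = 0.72853307, rounded to 4 significant figures:

0.7285


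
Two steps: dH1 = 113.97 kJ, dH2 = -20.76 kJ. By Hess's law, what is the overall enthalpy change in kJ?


Hess's law: enthalpy is a state function, so add the step enthalpies.
dH_total = dH1 + dH2 = 113.97 + (-20.76)
dH_total = 93.21 kJ:

93.21 kJ


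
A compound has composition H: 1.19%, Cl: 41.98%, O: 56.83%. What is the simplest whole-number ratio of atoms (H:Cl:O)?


Assume 100 g of compound, divide each mass% by atomic mass to get moles, then normalize by the smallest to get a raw atom ratio.
Moles per 100 g: H: 1.19/1.008 = 1.1806, Cl: 41.98/35.453 = 1.1841, O: 56.83/15.999 = 3.5521
Raw ratio (divide by min = 1.1806): H: 1.0, Cl: 1.003, O: 3.009
Multiply by 1 to clear fractions: H: 1.0 ~= 1, Cl: 1.003 ~= 1, O: 3.009 ~= 3
Reduce by GCD to get the simplest whole-number ratio:

1:1:3


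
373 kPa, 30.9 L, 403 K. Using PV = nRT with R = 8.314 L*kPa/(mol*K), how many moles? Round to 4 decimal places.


PV = nRT, solve for n = PV / (RT).
PV = 373 * 30.9 = 11525.7
RT = 8.314 * 403 = 3350.542
n = 11525.7 / 3350.542
n = 3.43995091 mol, rounded to 4 dp:

3.4400 mol


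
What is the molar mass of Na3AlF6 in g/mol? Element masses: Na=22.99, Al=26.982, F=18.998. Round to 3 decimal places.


M = sum(count * atomic_mass) over atoms.
M = 3*22.99 + 1*26.982 + 6*18.998
M = 68.97 + 26.982 + 113.988
M = 209.94 g/mol, rounded to 3 dp:

209.940 g/mol


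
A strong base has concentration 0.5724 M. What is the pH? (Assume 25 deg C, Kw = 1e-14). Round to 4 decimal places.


A strong base dissociates completely, so [OH-] equals the given concentration.
pOH = -log10([OH-]) = -log10(0.5724) = 0.2423
pH = 14 - pOH = 14 - 0.2423
pH = 13.7577, rounded to 4 dp:

13.7577


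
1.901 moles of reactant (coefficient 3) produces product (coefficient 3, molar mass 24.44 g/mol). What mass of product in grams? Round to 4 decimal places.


Use the coefficient ratio to convert reactant moles to product moles, then multiply by the product's molar mass.
moles_P = moles_R * (coeff_P / coeff_R) = 1.901 * (3/3) = 1.901
mass_P = moles_P * M_P = 1.901 * 24.44
mass_P = 46.46044 g, rounded to 4 dp:

46.4604 g


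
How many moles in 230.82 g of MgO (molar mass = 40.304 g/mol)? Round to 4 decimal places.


n = mass / M
n = 230.82 / 40.304
n = 5.72697499 mol, rounded to 4 dp:

5.7270 mol


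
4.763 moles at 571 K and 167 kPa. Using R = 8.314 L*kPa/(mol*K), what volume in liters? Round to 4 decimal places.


PV = nRT, solve for V = nRT / P.
nRT = 4.763 * 8.314 * 571 = 22611.3613
V = 22611.3613 / 167
V = 135.39737305 L, rounded to 4 dp:

135.3974 L


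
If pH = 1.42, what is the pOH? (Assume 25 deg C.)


At 25 deg C, pH + pOH = 14.
pOH = 14 - pH = 14 - 1.42
pOH = 12.58:

12.58


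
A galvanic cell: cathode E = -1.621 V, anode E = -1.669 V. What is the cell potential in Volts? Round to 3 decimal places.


Standard cell potential: E_cell = E_cathode - E_anode.
E_cell = -1.621 - (-1.669)
E_cell = 0.048 V, rounded to 3 dp:

0.048 V


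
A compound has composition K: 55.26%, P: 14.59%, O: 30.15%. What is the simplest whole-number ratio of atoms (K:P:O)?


Assume 100 g of compound, divide each mass% by atomic mass to get moles, then normalize by the smallest to get a raw atom ratio.
Moles per 100 g: K: 55.26/39.098 = 1.4134, P: 14.59/30.974 = 0.471, O: 30.15/15.999 = 1.8845
Raw ratio (divide by min = 0.471): K: 3.001, P: 1.0, O: 4.001
Multiply by 1 to clear fractions: K: 3.001 ~= 3, P: 1.0 ~= 1, O: 4.001 ~= 4
Reduce by GCD to get the simplest whole-number ratio:

3:1:4


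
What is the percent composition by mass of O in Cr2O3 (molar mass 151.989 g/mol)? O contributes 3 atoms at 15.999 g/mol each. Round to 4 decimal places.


pct = 100 * (n_elem * M_elem) / M_total
mass_contribution = 3 * 15.999 = 47.997 g/mol
pct = 100 * 47.997 / 151.989
pct = 31.57925903 %, rounded to 4 dp:

31.5793 %


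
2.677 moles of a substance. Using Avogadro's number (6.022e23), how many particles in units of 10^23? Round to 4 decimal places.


N = n * NA, then divide by 1e23 for the requested units.
N / 1e23 = n * 6.022
N / 1e23 = 2.677 * 6.022
N / 1e23 = 16.120894, rounded to 4 dp:

16.1209


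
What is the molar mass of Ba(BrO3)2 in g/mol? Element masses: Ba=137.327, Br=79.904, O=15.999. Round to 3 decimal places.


M = sum(count * atomic_mass) over atoms.
M = 1*137.327 + 2*79.904 + 6*15.999
M = 137.327 + 159.808 + 95.994
M = 393.129 g/mol, rounded to 3 dp:

393.129 g/mol


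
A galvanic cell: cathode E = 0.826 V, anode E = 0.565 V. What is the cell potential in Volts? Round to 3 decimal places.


Standard cell potential: E_cell = E_cathode - E_anode.
E_cell = 0.826 - (0.565)
E_cell = 0.261 V, rounded to 3 dp:

0.261 V


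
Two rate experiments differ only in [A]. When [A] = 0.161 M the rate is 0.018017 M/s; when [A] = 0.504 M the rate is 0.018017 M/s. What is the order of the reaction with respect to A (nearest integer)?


Rate is proportional to [A]^n, so rate2/rate1 = ([A]2/[A]1)^n. Take logs to solve for n.
rate2/rate1 = 0.018017 / 0.018017 = 1.0
[A]2/[A]1 = 0.504 / 0.161 = 3.1304
n = ln(1.0) / ln(3.1304) = 0.0
Nearest integer order:

0


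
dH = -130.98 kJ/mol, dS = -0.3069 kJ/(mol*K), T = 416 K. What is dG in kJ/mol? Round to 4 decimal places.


Gibbs: dG = dH - T*dS (consistent units, dS already in kJ/(mol*K)).
T*dS = 416 * -0.3069 = -127.6704
dG = -130.98 - (-127.6704)
dG = -3.3096 kJ/mol, rounded to 4 dp:

-3.3096 kJ/mol


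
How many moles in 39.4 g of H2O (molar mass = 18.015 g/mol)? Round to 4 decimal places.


n = mass / M
n = 39.4 / 18.015
n = 2.18706633 mol, rounded to 4 dp:

2.1871 mol


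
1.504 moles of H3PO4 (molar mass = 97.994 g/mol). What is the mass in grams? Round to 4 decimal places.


mass = n * M
mass = 1.504 * 97.994
mass = 147.382976 g, rounded to 4 dp:

147.3830 g


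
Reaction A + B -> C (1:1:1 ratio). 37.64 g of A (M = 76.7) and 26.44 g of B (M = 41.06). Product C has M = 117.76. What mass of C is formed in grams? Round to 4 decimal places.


Find moles of each reactant; the smaller value is the limiting reagent in a 1:1:1 reaction, so moles_C equals moles of the limiter.
n_A = mass_A / M_A = 37.64 / 76.7 = 0.490743 mol
n_B = mass_B / M_B = 26.44 / 41.06 = 0.643936 mol
Limiting reagent: A (smaller), n_limiting = 0.490743 mol
mass_C = n_limiting * M_C = 0.490743 * 117.76
mass_C = 57.78989568 g, rounded to 4 dp:

57.7899 g


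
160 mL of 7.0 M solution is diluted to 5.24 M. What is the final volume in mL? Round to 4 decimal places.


Dilution: M1*V1 = M2*V2, solve for V2.
V2 = M1*V1 / M2
V2 = 7.0 * 160 / 5.24
V2 = 1120.0 / 5.24
V2 = 213.74045802 mL, rounded to 4 dp:

213.7405 mL


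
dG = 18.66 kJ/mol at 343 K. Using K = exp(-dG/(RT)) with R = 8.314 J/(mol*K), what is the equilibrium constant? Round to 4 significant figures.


dG is in kJ/mol; multiply by 1000 to match R in J/(mol*K).
RT = 8.314 * 343 = 2851.702 J/mol
exponent = -dG*1000 / (RT) = -(18.66*1000) / 2851.702 = -6.54346071
K = exp(-6.54346071)
K = 0.0014394982, rounded to 4 significant figures:

0.001439


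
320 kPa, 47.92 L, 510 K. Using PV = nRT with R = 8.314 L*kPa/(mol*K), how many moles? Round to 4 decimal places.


PV = nRT, solve for n = PV / (RT).
PV = 320 * 47.92 = 15334.4
RT = 8.314 * 510 = 4240.14
n = 15334.4 / 4240.14
n = 3.61648436 mol, rounded to 4 dp:

3.6165 mol


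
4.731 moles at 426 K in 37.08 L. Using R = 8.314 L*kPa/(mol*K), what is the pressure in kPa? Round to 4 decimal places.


PV = nRT, solve for P = nRT / V.
nRT = 4.731 * 8.314 * 426 = 16756.0855
P = 16756.0855 / 37.08
P = 451.89011597 kPa, rounded to 4 dp:

451.8901 kPa


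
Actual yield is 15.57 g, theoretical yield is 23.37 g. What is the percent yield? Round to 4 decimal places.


% yield = 100 * actual / theoretical
% yield = 100 * 15.57 / 23.37
% yield = 66.62387677 %, rounded to 4 dp:

66.6239 %


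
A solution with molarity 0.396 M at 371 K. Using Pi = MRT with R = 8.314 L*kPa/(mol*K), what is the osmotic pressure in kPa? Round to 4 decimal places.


Osmotic pressure (van't Hoff): Pi = M*R*T.
RT = 8.314 * 371 = 3084.494
Pi = 0.396 * 3084.494
Pi = 1221.459624 kPa, rounded to 4 dp:

1221.4596 kPa


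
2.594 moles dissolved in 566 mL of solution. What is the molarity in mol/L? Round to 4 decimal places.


Convert volume to liters: V_L = V_mL / 1000.
V_L = 566 / 1000 = 0.566 L
M = n / V_L = 2.594 / 0.566
M = 4.58303887 mol/L, rounded to 4 dp:

4.5830 mol/L


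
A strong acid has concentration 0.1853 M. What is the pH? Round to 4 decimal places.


A strong acid dissociates completely, so [H+] equals the given concentration.
pH = -log10([H+]) = -log10(0.1853)
pH = 0.73212458, rounded to 4 dp:

0.7321


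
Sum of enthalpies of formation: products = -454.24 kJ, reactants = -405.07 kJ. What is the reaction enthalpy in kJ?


dH_rxn = sum(dH_f products) - sum(dH_f reactants)
dH_rxn = -454.24 - (-405.07)
dH_rxn = -49.17 kJ:

-49.17 kJ


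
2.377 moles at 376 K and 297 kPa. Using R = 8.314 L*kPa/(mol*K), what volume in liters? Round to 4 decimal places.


PV = nRT, solve for V = nRT / P.
nRT = 2.377 * 8.314 * 376 = 7430.6541
V = 7430.6541 / 297
V = 25.01903737 L, rounded to 4 dp:

25.0190 L
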